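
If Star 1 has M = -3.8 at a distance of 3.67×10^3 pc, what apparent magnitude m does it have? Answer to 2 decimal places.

m = M + 5 log₁₀(d/10 pc) = -3.8 + 5 log₁₀(3.67×10^3/10)
  = -3.8 + 5 × 2.565 = -3.8 + 12.82 = 9.02.

9.02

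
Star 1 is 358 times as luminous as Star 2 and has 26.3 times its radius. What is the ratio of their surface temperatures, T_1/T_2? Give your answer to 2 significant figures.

0.85

L ∝ R²T⁴ gives T ∝ (L/R²)^(1/4), so
T_1/T_2 = (358 / 26.3²)^(1/4) = (0.5176)^(1/4) = 0.8482.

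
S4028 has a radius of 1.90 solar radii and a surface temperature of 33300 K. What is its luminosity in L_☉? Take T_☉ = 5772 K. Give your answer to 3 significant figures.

4.00×10^3 L_☉

L/L_☉ = (R/R_☉)² (T/T_☉)⁴ = (1.90)² × (33300/5772)⁴
       = 3.610 × (5.769)⁴ = 3.610 × 1108 = 3999.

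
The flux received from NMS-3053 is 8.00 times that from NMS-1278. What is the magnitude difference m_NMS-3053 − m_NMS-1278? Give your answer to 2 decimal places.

m_NMS-3053 − m_NMS-1278 = −2.5 log₁₀(F_NMS-3053/F_NMS-1278) = −2.5 log₁₀(8.00) = −2.5 × (0.903) = -2.258.

-2.26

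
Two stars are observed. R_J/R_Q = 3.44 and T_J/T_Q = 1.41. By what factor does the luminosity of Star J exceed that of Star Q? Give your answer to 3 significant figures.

46.8

From the Stefan–Boltzmann law, L ∝ R²T⁴, so
L_J/L_Q = (R_J/R_Q)² (T_J/T_Q)⁴ = (3.44)² × (1.41)⁴ = 11.83 × 3.953 = 46.77.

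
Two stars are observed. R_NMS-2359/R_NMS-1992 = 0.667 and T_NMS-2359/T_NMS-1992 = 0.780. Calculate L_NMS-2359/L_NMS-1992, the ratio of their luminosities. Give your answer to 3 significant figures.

0.165

From the Stefan–Boltzmann law, L ∝ R²T⁴, so
L_NMS-2359/L_NMS-1992 = (R_NMS-2359/R_NMS-1992)² (T_NMS-2359/T_NMS-1992)⁴ = (0.667)² × (0.780)⁴ = 0.4449 × 0.3702 = 0.1647.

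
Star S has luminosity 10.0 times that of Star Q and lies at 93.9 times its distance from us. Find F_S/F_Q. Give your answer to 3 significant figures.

F = L/(4πd²), so F_S/F_Q = (L_S/L_Q) / (d_S/d_Q)²
= 10.0 / (93.9)² = 10.0 / 8817 = 0.001134.

0.00113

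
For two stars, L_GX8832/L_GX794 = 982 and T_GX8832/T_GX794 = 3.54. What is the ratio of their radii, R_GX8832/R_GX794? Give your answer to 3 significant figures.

L ∝ R²T⁴ gives R ∝ √L / T², so
R_GX8832/R_GX794 = √(982) / (3.54)² = 31.34 / 12.53 = 2.501.

2.50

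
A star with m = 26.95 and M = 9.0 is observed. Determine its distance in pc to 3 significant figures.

m − M = 5 log₁₀(d/10 pc)
26.95 − (9.0) = 17.95 = 5 log₁₀(d/10)
d = 10 × 10^(17.95/5) = 10 × 10^3.590 = 3.890×10^4 pc.

3.89×10^4 pc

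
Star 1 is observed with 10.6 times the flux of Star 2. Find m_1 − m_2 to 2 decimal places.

-2.56

m_1 − m_2 = −2.5 log₁₀(F_1/F_2) = −2.5 log₁₀(10.6) = −2.5 × (1.025) = -2.563.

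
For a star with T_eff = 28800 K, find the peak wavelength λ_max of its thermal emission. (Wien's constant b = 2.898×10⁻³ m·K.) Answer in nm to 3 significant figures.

101 nm

λ_max = b/T = 2.898×10⁻³ / 28800 = 1.01×10^-7 m = 100.6 nm.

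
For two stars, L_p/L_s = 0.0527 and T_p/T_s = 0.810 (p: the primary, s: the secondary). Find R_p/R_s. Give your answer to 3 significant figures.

0.350

L ∝ R²T⁴ gives R ∝ √L / T², so
R_p/R_s = √(0.0527) / (0.810)² = 0.2296 / 0.6561 = 0.3499.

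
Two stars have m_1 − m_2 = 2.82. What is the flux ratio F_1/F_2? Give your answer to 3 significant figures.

F_1/F_2 = 10^(−(m_1 − m_2)/2.5) = 10^(-2.82/2.5) = 10^-1.128 = 0.07447.

0.0745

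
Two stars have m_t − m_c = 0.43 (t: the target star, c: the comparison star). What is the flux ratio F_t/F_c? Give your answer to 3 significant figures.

0.673

F_t/F_c = 10^(−(m_t − m_c)/2.5) = 10^(-0.43/2.5) = 10^-0.172 = 0.6730.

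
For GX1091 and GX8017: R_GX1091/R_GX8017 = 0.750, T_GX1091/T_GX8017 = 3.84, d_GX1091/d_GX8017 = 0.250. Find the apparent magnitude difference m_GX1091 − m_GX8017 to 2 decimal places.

-8.23

L_GX1091/L_GX8017 = (0.750)²(3.84)⁴ = 122.3.
F_GX1091/F_GX8017 = (L_GX1091/L_GX8017)/(d_GX1091/d_GX8017)² = 122.3/0.06250 = 1957.
m_GX1091 − m_GX8017 = −2.5 log₁₀(1957) = -8.23.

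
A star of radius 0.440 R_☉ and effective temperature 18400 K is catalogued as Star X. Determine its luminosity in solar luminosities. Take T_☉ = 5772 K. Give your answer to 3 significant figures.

20.0 solar luminosities

L/L_☉ = (R/R_☉)² (T/T_☉)⁴ = (0.440)² × (18400/5772)⁴
       = 0.1936 × (3.188)⁴ = 0.1936 × 103.3 = 19.99.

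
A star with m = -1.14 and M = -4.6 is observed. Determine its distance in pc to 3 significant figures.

49.2 pc

m − M = 5 log₁₀(d/10 pc)
-1.14 − (-4.6) = 3.46 = 5 log₁₀(d/10)
d = 10 × 10^(3.46/5) = 10 × 10^0.692 = 49.20 pc.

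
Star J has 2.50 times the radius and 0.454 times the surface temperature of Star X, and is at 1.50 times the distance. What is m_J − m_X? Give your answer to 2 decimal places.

2.32

L_J/L_X = (2.50)²(0.454)⁴ = 0.2655.
F_J/F_X = (L_J/L_X)/(d_J/d_X)² = 0.2655/2.250 = 0.1180.
m_J − m_X = −2.5 log₁₀(0.1180) = 2.32.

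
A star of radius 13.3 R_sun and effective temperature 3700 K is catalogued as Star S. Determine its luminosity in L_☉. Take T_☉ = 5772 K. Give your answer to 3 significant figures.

L/L_☉ = (R/R_☉)² (T/T_☉)⁴ = (13.3)² × (3700/5772)⁴
       = 176.9 × (0.6410)⁴ = 176.9 × 0.1689 = 29.87.

29.9 L_☉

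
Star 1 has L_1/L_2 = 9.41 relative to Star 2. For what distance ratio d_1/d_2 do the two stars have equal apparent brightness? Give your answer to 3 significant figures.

3.07

Equal flux requires L_1/d_1² = L_2/d_2², so d_1/d_2 = √(L_1/L_2)
= √(9.41) = 3.068.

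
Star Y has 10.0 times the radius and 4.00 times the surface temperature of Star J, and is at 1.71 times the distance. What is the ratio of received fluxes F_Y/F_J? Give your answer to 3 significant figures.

8.75×10^3

L_Y/L_J = (R_Y/R_J)²(T_Y/T_J)⁴ = (10.0)² × (4.00)⁴ = 2.560×10^4.
F_Y/F_J = (L_Y/L_J)/(d_Y/d_J)² = 2.560×10^4 / (1.71)² = 8755.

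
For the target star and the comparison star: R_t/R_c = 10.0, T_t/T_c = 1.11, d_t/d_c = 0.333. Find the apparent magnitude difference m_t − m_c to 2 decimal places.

L_t/L_c = (10.0)²(1.11)⁴ = 151.8.
F_t/F_c = (L_t/L_c)/(d_t/d_c)² = 151.8/0.1109 = 1369.
m_t − m_c = −2.5 log₁₀(1369) = -7.84.

-7.84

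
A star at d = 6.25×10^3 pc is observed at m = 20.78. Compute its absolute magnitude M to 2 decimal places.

6.80

M = m − 5 log₁₀(d/10 pc) = 20.78 − 5 log₁₀(6.25×10^3/10)
  = 20.78 − 5 × 2.796 = 20.78 − 13.98 = 6.80.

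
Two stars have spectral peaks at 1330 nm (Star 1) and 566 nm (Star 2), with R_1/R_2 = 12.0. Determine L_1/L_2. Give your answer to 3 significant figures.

Wien's law gives T ∝ 1/λ_max, so T_1/T_2 = λ_2/λ_1 = 566/1330 = 0.4256.
Then L ∝ R²T⁴ gives L_1/L_2 = (12.0)² × (0.4256)⁴ = 144.0 × 0.03280 = 4.723.

4.72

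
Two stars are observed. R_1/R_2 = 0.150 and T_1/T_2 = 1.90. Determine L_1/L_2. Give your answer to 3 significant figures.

0.293

From the Stefan–Boltzmann law, L ∝ R²T⁴, so
L_1/L_2 = (R_1/R_2)² (T_1/T_2)⁴ = (0.150)² × (1.90)⁴ = 0.02250 × 13.03 = 0.2932.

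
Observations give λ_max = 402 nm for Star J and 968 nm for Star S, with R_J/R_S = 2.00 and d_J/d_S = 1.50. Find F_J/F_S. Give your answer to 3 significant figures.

59.8

Wien's law: T_J/T_S = λ_S/λ_J = 968/402 = 2.408.
L_J/L_S = (R_J/R_S)²(T_J/T_S)⁴ = (2.00)²(2.408)⁴ = 134.5.
F_J/F_S = (L_J/L_S)/(d_J/d_S)² = 134.5/(1.50)² = 59.77.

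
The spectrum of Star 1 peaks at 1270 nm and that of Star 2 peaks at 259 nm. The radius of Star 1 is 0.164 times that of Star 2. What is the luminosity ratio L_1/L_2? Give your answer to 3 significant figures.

4.65×10^-5

Wien's law gives T ∝ 1/λ_max, so T_1/T_2 = λ_2/λ_1 = 259/1270 = 0.2039.
Then L ∝ R²T⁴ gives L_1/L_2 = (0.164)² × (0.2039)⁴ = 0.02690 × 0.001730 = 4.652×10^-5.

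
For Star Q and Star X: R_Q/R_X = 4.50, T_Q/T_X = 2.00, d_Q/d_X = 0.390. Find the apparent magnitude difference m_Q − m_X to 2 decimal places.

L_Q/L_X = (4.50)²(2.00)⁴ = 324.0.
F_Q/F_X = (L_Q/L_X)/(d_Q/d_X)² = 324.0/0.1521 = 2130.
m_Q − m_X = −2.5 log₁₀(2130) = -8.32.

-8.32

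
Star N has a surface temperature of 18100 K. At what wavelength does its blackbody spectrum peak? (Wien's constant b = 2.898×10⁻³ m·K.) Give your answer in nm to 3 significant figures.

λ_max = b/T = 2.898×10⁻³ / 18100 = 1.60×10^-7 m = 160.1 nm.

160 nm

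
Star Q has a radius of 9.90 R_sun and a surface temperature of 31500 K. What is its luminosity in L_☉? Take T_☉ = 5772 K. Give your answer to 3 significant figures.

L/L_☉ = (R/R_☉)² (T/T_☉)⁴ = (9.90)² × (31500/5772)⁴
       = 98.01 × (5.457)⁴ = 98.01 × 887.0 = 8.694×10^4.

8.69×10^4 L_☉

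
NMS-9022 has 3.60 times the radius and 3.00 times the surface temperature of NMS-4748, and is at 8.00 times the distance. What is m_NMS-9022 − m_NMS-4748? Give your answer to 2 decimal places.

-3.04

L_NMS-9022/L_NMS-4748 = (3.60)²(3.00)⁴ = 1050.
F_NMS-9022/F_NMS-4748 = (L_NMS-9022/L_NMS-4748)/(d_NMS-9022/d_NMS-4748)² = 1050/64.00 = 16.40.
m_NMS-9022 − m_NMS-4748 = −2.5 log₁₀(16.40) = -3.04.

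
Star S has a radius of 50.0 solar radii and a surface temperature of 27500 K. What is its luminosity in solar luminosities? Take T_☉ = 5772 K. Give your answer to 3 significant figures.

1.29×10^6 solar luminosities

L/L_☉ = (R/R_☉)² (T/T_☉)⁴ = (50.0)² × (27500/5772)⁴
       = 2500 × (4.764)⁴ = 2500 × 515.3 = 1.288×10^6.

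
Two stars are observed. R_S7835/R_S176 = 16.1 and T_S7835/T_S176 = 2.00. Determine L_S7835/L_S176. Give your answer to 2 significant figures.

4.1×10^3

From the Stefan–Boltzmann law, L ∝ R²T⁴, so
L_S7835/L_S176 = (R_S7835/R_S176)² (T_S7835/T_S176)⁴ = (16.1)² × (2.00)⁴ = 259.2 × 16.00 = 4147.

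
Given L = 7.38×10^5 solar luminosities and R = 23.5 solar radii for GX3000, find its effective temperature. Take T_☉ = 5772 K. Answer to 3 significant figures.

3.49×10^4 K

T/T_☉ = (L/L_☉)^(1/4) / (R/R_☉)^(1/2)
T = 5772 × (7.38×10^5)^(1/4) / √(23.5) = 5772 × 29.31 / 4.848 = 3.490×10^4 K.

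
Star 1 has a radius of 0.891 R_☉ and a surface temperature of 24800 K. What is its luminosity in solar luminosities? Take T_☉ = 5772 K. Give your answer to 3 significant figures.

271 solar luminosities

L/L_☉ = (R/R_☉)² (T/T_☉)⁴ = (0.891)² × (24800/5772)⁴
       = 0.7939 × (4.297)⁴ = 0.7939 × 340.8 = 270.6.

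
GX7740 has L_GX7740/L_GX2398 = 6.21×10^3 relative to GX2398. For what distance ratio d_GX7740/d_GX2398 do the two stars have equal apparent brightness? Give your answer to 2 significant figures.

79

Equal flux requires L_GX7740/d_GX7740² = L_GX2398/d_GX2398², so d_GX7740/d_GX2398 = √(L_GX7740/L_GX2398)
= √(6.21×10^3) = 78.80.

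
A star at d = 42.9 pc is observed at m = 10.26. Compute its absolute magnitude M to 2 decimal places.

M = m − 5 log₁₀(d/10 pc) = 10.26 − 5 log₁₀(42.9/10)
  = 10.26 − 5 × 0.632 = 10.26 − 3.16 = 7.10.

7.10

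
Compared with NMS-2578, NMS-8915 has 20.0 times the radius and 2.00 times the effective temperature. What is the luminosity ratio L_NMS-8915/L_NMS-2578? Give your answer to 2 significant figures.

6.4×10^3

From the Stefan–Boltzmann law, L ∝ R²T⁴, so
L_NMS-8915/L_NMS-2578 = (R_NMS-8915/R_NMS-2578)² (T_NMS-8915/T_NMS-2578)⁴ = (20.0)² × (2.00)⁴ = 400.0 × 16.00 = 6400.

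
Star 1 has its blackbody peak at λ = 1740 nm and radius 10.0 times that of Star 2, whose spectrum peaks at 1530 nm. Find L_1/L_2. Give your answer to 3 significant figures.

Wien's law gives T ∝ 1/λ_max, so T_1/T_2 = λ_2/λ_1 = 1530/1740 = 0.8793.
Then L ∝ R²T⁴ gives L_1/L_2 = (10.0)² × (0.8793)⁴ = 100.0 × 0.5978 = 59.78.

59.8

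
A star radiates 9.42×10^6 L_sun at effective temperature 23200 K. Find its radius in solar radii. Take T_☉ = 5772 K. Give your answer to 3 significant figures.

190 solar radii

R/R_☉ = √(L/L_☉) / (T/T_☉)² = √(9.42×10^6) / (4.019)²
       = 3069 / 16.16 = 190.0.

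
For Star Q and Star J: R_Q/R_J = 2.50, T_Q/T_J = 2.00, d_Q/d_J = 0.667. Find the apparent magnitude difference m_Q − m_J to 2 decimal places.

L_Q/L_J = (2.50)²(2.00)⁴ = 100.0.
F_Q/F_J = (L_Q/L_J)/(d_Q/d_J)² = 100.0/0.4449 = 224.8.
m_Q − m_J = −2.5 log₁₀(224.8) = -5.88.

-5.88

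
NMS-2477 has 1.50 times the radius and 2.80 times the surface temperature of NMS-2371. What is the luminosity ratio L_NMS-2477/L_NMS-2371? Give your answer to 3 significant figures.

138

From the Stefan–Boltzmann law, L ∝ R²T⁴, so
L_NMS-2477/L_NMS-2371 = (R_NMS-2477/R_NMS-2371)² (T_NMS-2477/T_NMS-2371)⁴ = (1.50)² × (2.80)⁴ = 2.250 × 61.47 = 138.3.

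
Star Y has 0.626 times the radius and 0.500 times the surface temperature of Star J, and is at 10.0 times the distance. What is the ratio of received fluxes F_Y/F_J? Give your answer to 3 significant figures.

2.45×10^-4

L_Y/L_J = (R_Y/R_J)²(T_Y/T_J)⁴ = (0.626)² × (0.500)⁴ = 0.02449.
F_Y/F_J = (L_Y/L_J)/(d_Y/d_J)² = 0.02449 / (10.0)² = 2.449×10^-4.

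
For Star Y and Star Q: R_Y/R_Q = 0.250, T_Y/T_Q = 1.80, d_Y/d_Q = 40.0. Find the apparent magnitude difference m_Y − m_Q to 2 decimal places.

L_Y/L_Q = (0.250)²(1.80)⁴ = 0.6561.
F_Y/F_Q = (L_Y/L_Q)/(d_Y/d_Q)² = 0.6561/1600 = 4.101×10^-4.
m_Y − m_Q = −2.5 log₁₀(4.101×10^-4) = 8.47.

8.47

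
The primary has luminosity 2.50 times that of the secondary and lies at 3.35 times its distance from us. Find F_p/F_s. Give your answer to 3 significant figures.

0.223

F = L/(4πd²), so F_p/F_s = (L_p/L_s) / (d_p/d_s)²
= 2.50 / (3.35)² = 2.50 / 11.22 = 0.2228.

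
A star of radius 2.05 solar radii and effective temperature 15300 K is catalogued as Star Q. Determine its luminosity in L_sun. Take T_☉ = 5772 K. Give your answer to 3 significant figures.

207 L_sun

L/L_☉ = (R/R_☉)² (T/T_☉)⁴ = (2.05)² × (15300/5772)⁴
       = 4.202 × (2.651)⁴ = 4.202 × 49.37 = 207.5.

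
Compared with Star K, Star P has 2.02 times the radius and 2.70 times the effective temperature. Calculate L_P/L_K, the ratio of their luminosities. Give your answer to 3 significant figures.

From the Stefan–Boltzmann law, L ∝ R²T⁴, so
L_P/L_K = (R_P/R_K)² (T_P/T_K)⁴ = (2.02)² × (2.70)⁴ = 4.080 × 53.14 = 216.8.

217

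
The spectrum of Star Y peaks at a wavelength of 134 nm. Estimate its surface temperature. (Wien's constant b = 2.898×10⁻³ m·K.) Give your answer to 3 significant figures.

T = b/λ_max = 2.898×10⁻³ / (134×10⁻⁹) = 2.163×10^4 K.

2.16×10^4 K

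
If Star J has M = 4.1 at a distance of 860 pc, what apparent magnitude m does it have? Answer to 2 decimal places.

m = M + 5 log₁₀(d/10 pc) = 4.1 + 5 log₁₀(860/10)
  = 4.1 + 5 × 1.934 = 4.1 + 9.67 = 13.77.

13.77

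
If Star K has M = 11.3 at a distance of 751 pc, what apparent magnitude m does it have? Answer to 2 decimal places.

20.68

m = M + 5 log₁₀(d/10 pc) = 11.3 + 5 log₁₀(751/10)
  = 11.3 + 5 × 1.876 = 11.3 + 9.38 = 20.68.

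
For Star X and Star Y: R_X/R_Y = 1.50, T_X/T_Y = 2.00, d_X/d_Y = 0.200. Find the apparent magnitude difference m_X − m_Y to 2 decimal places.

L_X/L_Y = (1.50)²(2.00)⁴ = 36.00.
F_X/F_Y = (L_X/L_Y)/(d_X/d_Y)² = 36.00/0.04000 = 900.0.
m_X − m_Y = −2.5 log₁₀(900.0) = -7.39.

-7.39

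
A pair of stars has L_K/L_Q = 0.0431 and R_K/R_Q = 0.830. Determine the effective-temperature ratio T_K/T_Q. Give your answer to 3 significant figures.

0.500

L ∝ R²T⁴ gives T ∝ (L/R²)^(1/4), so
T_K/T_Q = (0.0431 / 0.830²)^(1/4) = (0.06256)^(1/4) = 0.5001.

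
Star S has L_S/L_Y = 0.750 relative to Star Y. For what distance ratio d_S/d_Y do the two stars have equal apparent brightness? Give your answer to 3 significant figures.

0.866

Equal flux requires L_S/d_S² = L_Y/d_Y², so d_S/d_Y = √(L_S/L_Y)
= √(0.750) = 0.8660.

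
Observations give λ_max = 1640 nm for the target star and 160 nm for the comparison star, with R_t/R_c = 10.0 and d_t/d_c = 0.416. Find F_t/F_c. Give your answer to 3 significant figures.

Wien's law: T_t/T_c = λ_c/λ_t = 160/1640 = 0.09756.
L_t/L_c = (R_t/R_c)²(T_t/T_c)⁴ = (10.0)²(0.09756)⁴ = 0.009060.
F_t/F_c = (L_t/L_c)/(d_t/d_c)² = 0.009060/(0.416)² = 0.05235.

0.0524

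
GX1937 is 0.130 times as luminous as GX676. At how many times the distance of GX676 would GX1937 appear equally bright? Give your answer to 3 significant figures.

Equal flux requires L_GX1937/d_GX1937² = L_GX676/d_GX676², so d_GX1937/d_GX676 = √(L_GX1937/L_GX676)
= √(0.130) = 0.3606.

0.361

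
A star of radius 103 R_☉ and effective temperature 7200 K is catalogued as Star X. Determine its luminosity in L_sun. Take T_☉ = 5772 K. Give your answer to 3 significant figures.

L/L_☉ = (R/R_☉)² (T/T_☉)⁴ = (103)² × (7200/5772)⁴
       = 1.061×10^4 × (1.247)⁴ = 1.061×10^4 × 2.421 = 2.569×10^4.

2.57×10^4 L_sun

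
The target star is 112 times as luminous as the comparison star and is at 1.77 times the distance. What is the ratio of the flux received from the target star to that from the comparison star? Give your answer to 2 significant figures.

36

F = L/(4πd²), so F_t/F_c = (L_t/L_c) / (d_t/d_c)²
= 112 / (1.77)² = 112 / 3.133 = 35.75.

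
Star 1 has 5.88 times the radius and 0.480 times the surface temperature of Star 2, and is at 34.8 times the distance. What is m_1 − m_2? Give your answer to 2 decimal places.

L_1/L_2 = (5.88)²(0.480)⁴ = 1.835.
F_1/F_2 = (L_1/L_2)/(d_1/d_2)² = 1.835/1211 = 0.001516.
m_1 − m_2 = −2.5 log₁₀(0.001516) = 7.05.

7.05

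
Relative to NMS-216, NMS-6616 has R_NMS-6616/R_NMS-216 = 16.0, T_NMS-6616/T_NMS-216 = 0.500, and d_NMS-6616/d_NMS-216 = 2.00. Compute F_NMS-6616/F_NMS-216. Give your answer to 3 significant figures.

L_NMS-6616/L_NMS-216 = (R_NMS-6616/R_NMS-216)²(T_NMS-6616/T_NMS-216)⁴ = (16.0)² × (0.500)⁴ = 16.00.
F_NMS-6616/F_NMS-216 = (L_NMS-6616/L_NMS-216)/(d_NMS-6616/d_NMS-216)² = 16.00 / (2.00)² = 4.000.

4.00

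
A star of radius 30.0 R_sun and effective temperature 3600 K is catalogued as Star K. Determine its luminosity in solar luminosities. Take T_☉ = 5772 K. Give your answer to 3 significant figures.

136 solar luminosities

L/L_☉ = (R/R_☉)² (T/T_☉)⁴ = (30.0)² × (3600/5772)⁴
       = 900.0 × (0.6237)⁴ = 900.0 × 0.1513 = 136.2.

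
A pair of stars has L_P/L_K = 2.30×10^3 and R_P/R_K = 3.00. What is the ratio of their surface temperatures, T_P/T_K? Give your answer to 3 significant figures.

4.00

L ∝ R²T⁴ gives T ∝ (L/R²)^(1/4), so
T_P/T_K = (2.30×10^3 / 3.00²)^(1/4) = (255.6)^(1/4) = 3.998.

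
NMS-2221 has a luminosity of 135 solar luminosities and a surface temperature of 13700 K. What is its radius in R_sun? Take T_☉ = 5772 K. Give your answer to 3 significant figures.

2.06 R_sun

R/R_☉ = √(L/L_☉) / (T/T_☉)² = √(135) / (2.374)²
       = 11.62 / 5.634 = 2.062.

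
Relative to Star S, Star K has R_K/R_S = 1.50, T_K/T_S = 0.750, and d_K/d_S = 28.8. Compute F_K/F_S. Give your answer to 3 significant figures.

8.58×10^-4

L_K/L_S = (R_K/R_S)²(T_K/T_S)⁴ = (1.50)² × (0.750)⁴ = 0.7119.
F_K/F_S = (L_K/L_S)/(d_K/d_S)² = 0.7119 / (28.8)² = 8.583×10^-4.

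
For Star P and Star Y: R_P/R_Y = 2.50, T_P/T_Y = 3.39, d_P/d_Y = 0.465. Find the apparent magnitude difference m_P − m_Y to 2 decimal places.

L_P/L_Y = (2.50)²(3.39)⁴ = 825.4.
F_P/F_Y = (L_P/L_Y)/(d_P/d_Y)² = 825.4/0.2162 = 3817.
m_P − m_Y = −2.5 log₁₀(3817) = -8.95.

-8.95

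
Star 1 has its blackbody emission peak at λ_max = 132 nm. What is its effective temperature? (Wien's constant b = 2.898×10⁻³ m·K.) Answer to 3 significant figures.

2.20×10^4 K

T = b/λ_max = 2.898×10⁻³ / (132×10⁻⁹) = 2.195×10^4 K.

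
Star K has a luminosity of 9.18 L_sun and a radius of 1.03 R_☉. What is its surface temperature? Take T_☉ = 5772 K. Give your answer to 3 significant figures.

9.90×10^3 K

T/T_☉ = (L/L_☉)^(1/4) / (R/R_☉)^(1/2)
T = 5772 × (9.18)^(1/4) / √(1.03) = 5772 × 1.741 / 1.015 = 9900 K.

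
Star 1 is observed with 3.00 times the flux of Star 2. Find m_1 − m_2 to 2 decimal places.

-1.19

m_1 − m_2 = −2.5 log₁₀(F_1/F_2) = −2.5 log₁₀(3.00) = −2.5 × (0.477) = -1.193.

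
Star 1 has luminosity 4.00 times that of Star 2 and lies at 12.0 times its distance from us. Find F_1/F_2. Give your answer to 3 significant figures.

F = L/(4πd²), so F_1/F_2 = (L_1/L_2) / (d_1/d_2)²
= 4.00 / (12.0)² = 4.00 / 144.0 = 0.02778.

0.0278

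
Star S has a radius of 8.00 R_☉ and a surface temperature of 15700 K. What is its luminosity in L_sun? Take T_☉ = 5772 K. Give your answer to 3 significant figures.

L/L_☉ = (R/R_☉)² (T/T_☉)⁴ = (8.00)² × (15700/5772)⁴
       = 64.00 × (2.720)⁴ = 64.00 × 54.74 = 3503.

3.50×10^3 L_sun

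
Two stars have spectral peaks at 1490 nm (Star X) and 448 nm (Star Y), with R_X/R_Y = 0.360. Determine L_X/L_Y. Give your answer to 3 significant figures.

0.00106

Wien's law gives T ∝ 1/λ_max, so T_X/T_Y = λ_Y/λ_X = 448/1490 = 0.3007.
Then L ∝ R²T⁴ gives L_X/L_Y = (0.360)² × (0.3007)⁴ = 0.1296 × 0.008173 = 0.001059.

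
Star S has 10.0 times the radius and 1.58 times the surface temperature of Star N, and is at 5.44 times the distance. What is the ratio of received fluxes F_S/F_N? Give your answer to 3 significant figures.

21.1

L_S/L_N = (R_S/R_N)²(T_S/T_N)⁴ = (10.0)² × (1.58)⁴ = 623.2.
F_S/F_N = (L_S/L_N)/(d_S/d_N)² = 623.2 / (5.44)² = 21.06.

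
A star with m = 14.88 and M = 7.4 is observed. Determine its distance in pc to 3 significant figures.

313 pc

m − M = 5 log₁₀(d/10 pc)
14.88 − (7.4) = 7.48 = 5 log₁₀(d/10)
d = 10 × 10^(7.48/5) = 10 × 10^1.496 = 313.3 pc.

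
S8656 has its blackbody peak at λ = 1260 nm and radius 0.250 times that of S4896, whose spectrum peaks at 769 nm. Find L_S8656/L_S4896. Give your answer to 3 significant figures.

0.00867

Wien's law gives T ∝ 1/λ_max, so T_S8656/T_S4896 = λ_S4896/λ_S8656 = 769/1260 = 0.6103.
Then L ∝ R²T⁴ gives L_S8656/L_S4896 = (0.250)² × (0.6103)⁴ = 0.06250 × 0.1387 = 0.008672.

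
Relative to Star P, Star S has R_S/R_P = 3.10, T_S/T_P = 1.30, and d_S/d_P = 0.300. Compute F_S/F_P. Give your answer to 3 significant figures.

L_S/L_P = (R_S/R_P)²(T_S/T_P)⁴ = (3.10)² × (1.30)⁴ = 27.45.
F_S/F_P = (L_S/L_P)/(d_S/d_P)² = 27.45 / (0.300)² = 305.0.

305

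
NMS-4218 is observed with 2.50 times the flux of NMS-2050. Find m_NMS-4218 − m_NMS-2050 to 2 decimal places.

-0.99

m_NMS-4218 − m_NMS-2050 = −2.5 log₁₀(F_NMS-4218/F_NMS-2050) = −2.5 log₁₀(2.50) = −2.5 × (0.398) = -0.995.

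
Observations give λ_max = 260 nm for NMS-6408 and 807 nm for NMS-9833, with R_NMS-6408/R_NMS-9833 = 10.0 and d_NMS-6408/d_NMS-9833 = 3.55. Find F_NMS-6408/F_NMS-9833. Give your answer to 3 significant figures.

736

Wien's law: T_NMS-6408/T_NMS-9833 = λ_NMS-9833/λ_NMS-6408 = 807/260 = 3.104.
L_NMS-6408/L_NMS-9833 = (R_NMS-6408/R_NMS-9833)²(T_NMS-6408/T_NMS-9833)⁴ = (10.0)²(3.104)⁴ = 9281.
F_NMS-6408/F_NMS-9833 = (L_NMS-6408/L_NMS-9833)/(d_NMS-6408/d_NMS-9833)² = 9281/(3.55)² = 736.5.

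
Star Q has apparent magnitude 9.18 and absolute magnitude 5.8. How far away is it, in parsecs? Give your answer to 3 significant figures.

47.4 pc

m − M = 5 log₁₀(d/10 pc)
9.18 − (5.8) = 3.38 = 5 log₁₀(d/10)
d = 10 × 10^(3.38/5) = 10 × 10^0.676 = 47.42 pc.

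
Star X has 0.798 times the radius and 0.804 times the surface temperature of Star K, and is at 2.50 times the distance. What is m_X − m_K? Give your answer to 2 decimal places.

L_X/L_K = (0.798)²(0.804)⁴ = 0.2661.
F_X/F_K = (L_X/L_K)/(d_X/d_K)² = 0.2661/6.250 = 0.04257.
m_X − m_K = −2.5 log₁₀(0.04257) = 3.43.

3.43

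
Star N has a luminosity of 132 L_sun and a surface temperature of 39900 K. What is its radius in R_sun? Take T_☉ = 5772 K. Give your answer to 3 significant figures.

0.240 R_sun

R/R_☉ = √(L/L_☉) / (T/T_☉)² = √(132) / (6.913)²
       = 11.49 / 47.79 = 0.2404.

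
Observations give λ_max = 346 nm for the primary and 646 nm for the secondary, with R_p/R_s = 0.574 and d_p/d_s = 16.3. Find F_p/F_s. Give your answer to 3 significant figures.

0.0151

Wien's law: T_p/T_s = λ_s/λ_p = 646/346 = 1.867.
L_p/L_s = (R_p/R_s)²(T_p/T_s)⁴ = (0.574)²(1.867)⁴ = 4.004.
F_p/F_s = (L_p/L_s)/(d_p/d_s)² = 4.004/(16.3)² = 0.01507.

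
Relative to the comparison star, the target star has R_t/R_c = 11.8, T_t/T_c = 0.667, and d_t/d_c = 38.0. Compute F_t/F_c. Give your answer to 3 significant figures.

0.0191

L_t/L_c = (R_t/R_c)²(T_t/T_c)⁴ = (11.8)² × (0.667)⁴ = 27.56.
F_t/F_c = (L_t/L_c)/(d_t/d_c)² = 27.56 / (38.0)² = 0.01909.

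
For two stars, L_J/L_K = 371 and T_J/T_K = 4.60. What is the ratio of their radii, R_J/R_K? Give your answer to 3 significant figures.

L ∝ R²T⁴ gives R ∝ √L / T², so
R_J/R_K = √(371) / (4.60)² = 19.26 / 21.16 = 0.9103.

0.910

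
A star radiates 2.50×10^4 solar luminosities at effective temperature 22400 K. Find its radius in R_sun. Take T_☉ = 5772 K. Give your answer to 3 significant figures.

10.5 R_sun

R/R_☉ = √(L/L_☉) / (T/T_☉)² = √(2.50×10^4) / (3.881)²
       = 158.1 / 15.06 = 10.50.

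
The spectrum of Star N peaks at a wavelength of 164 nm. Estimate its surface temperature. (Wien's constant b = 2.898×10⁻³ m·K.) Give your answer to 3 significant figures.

1.77×10^4 K

T = b/λ_max = 2.898×10⁻³ / (164×10⁻⁹) = 1.767×10^4 K.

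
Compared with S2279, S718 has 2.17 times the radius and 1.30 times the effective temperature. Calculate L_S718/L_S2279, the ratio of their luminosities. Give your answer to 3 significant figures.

From the Stefan–Boltzmann law, L ∝ R²T⁴, so
L_S718/L_S2279 = (R_S718/R_S2279)² (T_S718/T_S2279)⁴ = (2.17)² × (1.30)⁴ = 4.709 × 2.856 = 13.45.

13.4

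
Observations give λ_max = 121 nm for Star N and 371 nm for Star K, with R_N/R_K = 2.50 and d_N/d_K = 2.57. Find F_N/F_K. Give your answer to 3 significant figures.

Wien's law: T_N/T_K = λ_K/λ_N = 371/121 = 3.066.
L_N/L_K = (R_N/R_K)²(T_N/T_K)⁴ = (2.50)²(3.066)⁴ = 552.4.
F_N/F_K = (L_N/L_K)/(d_N/d_K)² = 552.4/(2.57)² = 83.63.

83.6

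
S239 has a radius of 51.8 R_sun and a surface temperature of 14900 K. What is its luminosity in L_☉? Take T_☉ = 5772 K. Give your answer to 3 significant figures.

1.19×10^5 L_☉

L/L_☉ = (R/R_☉)² (T/T_☉)⁴ = (51.8)² × (14900/5772)⁴
       = 2683 × (2.581)⁴ = 2683 × 44.41 = 1.192×10^5.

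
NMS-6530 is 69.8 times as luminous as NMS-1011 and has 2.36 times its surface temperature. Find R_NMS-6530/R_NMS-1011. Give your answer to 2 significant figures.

L ∝ R²T⁴ gives R ∝ √L / T², so
R_NMS-6530/R_NMS-1011 = √(69.8) / (2.36)² = 8.355 / 5.570 = 1.500.

1.5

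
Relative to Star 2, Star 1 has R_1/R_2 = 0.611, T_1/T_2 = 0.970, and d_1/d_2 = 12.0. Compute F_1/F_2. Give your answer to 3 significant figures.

0.00230

L_1/L_2 = (R_1/R_2)²(T_1/T_2)⁴ = (0.611)² × (0.970)⁴ = 0.3305.
F_1/F_2 = (L_1/L_2)/(d_1/d_2)² = 0.3305 / (12.0)² = 0.002295.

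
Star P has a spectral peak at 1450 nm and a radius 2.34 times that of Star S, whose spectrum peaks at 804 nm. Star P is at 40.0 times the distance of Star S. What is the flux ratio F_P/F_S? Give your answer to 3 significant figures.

Wien's law: T_P/T_S = λ_S/λ_P = 804/1450 = 0.5545.
L_P/L_S = (R_P/R_S)²(T_P/T_S)⁴ = (2.34)²(0.5545)⁴ = 0.5176.
F_P/F_S = (L_P/L_S)/(d_P/d_S)² = 0.5176/(40.0)² = 3.235×10^-4.

3.23×10^-4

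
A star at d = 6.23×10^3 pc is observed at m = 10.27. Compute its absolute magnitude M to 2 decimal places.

-3.70

M = m − 5 log₁₀(d/10 pc) = 10.27 − 5 log₁₀(6.23×10^3/10)
  = 10.27 − 5 × 2.794 = 10.27 − 13.97 = -3.70.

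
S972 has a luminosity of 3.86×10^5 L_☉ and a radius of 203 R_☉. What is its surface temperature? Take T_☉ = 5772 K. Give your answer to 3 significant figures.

T/T_☉ = (L/L_☉)^(1/4) / (R/R_☉)^(1/2)
T = 5772 × (3.86×10^5)^(1/4) / √(203) = 5772 × 24.93 / 14.25 = 1.010×10^4 K.

1.01×10^4 K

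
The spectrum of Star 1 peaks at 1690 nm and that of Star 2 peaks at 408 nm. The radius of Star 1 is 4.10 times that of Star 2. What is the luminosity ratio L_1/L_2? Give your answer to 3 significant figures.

Wien's law gives T ∝ 1/λ_max, so T_1/T_2 = λ_2/λ_1 = 408/1690 = 0.2414.
Then L ∝ R²T⁴ gives L_1/L_2 = (4.10)² × (0.2414)⁴ = 16.81 × 0.003397 = 0.05710.

0.0571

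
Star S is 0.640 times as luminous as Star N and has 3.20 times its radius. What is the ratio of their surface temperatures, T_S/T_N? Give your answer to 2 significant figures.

L ∝ R²T⁴ gives T ∝ (L/R²)^(1/4), so
T_S/T_N = (0.640 / 3.20²)^(1/4) = (0.06250)^(1/4) = 0.5000.

0.50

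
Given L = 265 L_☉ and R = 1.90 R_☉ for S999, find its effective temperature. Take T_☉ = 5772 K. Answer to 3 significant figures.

1.69×10^4 K

T/T_☉ = (L/L_☉)^(1/4) / (R/R_☉)^(1/2)
T = 5772 × (265)^(1/4) / √(1.90) = 5772 × 4.035 / 1.378 = 1.690×10^4 K.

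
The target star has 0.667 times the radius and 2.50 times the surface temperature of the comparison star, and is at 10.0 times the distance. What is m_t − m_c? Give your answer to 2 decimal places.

1.90

L_t/L_c = (0.667)²(2.50)⁴ = 17.38.
F_t/F_c = (L_t/L_c)/(d_t/d_c)² = 17.38/100.0 = 0.1738.
m_t − m_c = −2.5 log₁₀(0.1738) = 1.90.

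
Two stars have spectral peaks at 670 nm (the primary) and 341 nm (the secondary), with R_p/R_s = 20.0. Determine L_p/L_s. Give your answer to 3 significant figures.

Wien's law gives T ∝ 1/λ_max, so T_p/T_s = λ_s/λ_p = 341/670 = 0.5090.
Then L ∝ R²T⁴ gives L_p/L_s = (20.0)² × (0.5090)⁴ = 400.0 × 0.06710 = 26.84.

26.8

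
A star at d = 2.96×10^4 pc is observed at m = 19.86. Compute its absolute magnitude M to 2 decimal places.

M = m − 5 log₁₀(d/10 pc) = 19.86 − 5 log₁₀(2.96×10^4/10)
  = 19.86 − 5 × 3.471 = 19.86 − 17.36 = 2.50.

2.50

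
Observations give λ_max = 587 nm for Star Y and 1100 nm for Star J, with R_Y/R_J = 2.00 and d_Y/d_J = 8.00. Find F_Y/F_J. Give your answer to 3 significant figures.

Wien's law: T_Y/T_J = λ_J/λ_Y = 1100/587 = 1.874.
L_Y/L_J = (R_Y/R_J)²(T_Y/T_J)⁴ = (2.00)²(1.874)⁴ = 49.33.
F_Y/F_J = (L_Y/L_J)/(d_Y/d_J)² = 49.33/(8.00)² = 0.7707.

0.771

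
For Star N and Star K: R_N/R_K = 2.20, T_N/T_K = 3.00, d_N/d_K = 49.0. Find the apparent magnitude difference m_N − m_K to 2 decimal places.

L_N/L_K = (2.20)²(3.00)⁴ = 392.0.
F_N/F_K = (L_N/L_K)/(d_N/d_K)² = 392.0/2401 = 0.1633.
m_N − m_K = −2.5 log₁₀(0.1633) = 1.97.

1.97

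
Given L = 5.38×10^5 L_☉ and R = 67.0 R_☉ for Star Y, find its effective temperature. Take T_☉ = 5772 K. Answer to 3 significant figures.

T/T_☉ = (L/L_☉)^(1/4) / (R/R_☉)^(1/2)
T = 5772 × (5.38×10^5)^(1/4) / √(67.0) = 5772 × 27.08 / 8.185 = 1.910×10^4 K.

1.91×10^4 K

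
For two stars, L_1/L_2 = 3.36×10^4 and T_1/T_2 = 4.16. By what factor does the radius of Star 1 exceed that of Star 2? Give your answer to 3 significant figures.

10.6

L ∝ R²T⁴ gives R ∝ √L / T², so
R_1/R_2 = √(3.36×10^4) / (4.16)² = 183.3 / 17.31 = 10.59.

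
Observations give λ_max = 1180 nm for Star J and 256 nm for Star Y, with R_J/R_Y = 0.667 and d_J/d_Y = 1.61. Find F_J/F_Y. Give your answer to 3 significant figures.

3.80×10^-4

Wien's law: T_J/T_Y = λ_Y/λ_J = 256/1180 = 0.2169.
L_J/L_Y = (R_J/R_Y)²(T_J/T_Y)⁴ = (0.667)²(0.2169)⁴ = 9.856×10^-4.
F_J/F_Y = (L_J/L_Y)/(d_J/d_Y)² = 9.856×10^-4/(1.61)² = 3.802×10^-4.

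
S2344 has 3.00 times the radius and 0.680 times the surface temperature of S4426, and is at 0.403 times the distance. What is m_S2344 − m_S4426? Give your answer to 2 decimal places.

-2.68

L_S2344/L_S4426 = (3.00)²(0.680)⁴ = 1.924.
F_S2344/F_S4426 = (L_S2344/L_S4426)/(d_S2344/d_S4426)² = 1.924/0.1624 = 11.85.
m_S2344 − m_S4426 = −2.5 log₁₀(11.85) = -2.68.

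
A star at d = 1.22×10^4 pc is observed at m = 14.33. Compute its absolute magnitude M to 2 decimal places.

M = m − 5 log₁₀(d/10 pc) = 14.33 − 5 log₁₀(1.22×10^4/10)
  = 14.33 − 5 × 3.086 = 14.33 − 15.43 = -1.10.

-1.10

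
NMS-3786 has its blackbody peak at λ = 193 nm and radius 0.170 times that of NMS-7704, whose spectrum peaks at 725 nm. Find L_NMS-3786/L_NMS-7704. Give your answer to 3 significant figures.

Wien's law gives T ∝ 1/λ_max, so T_NMS-3786/T_NMS-7704 = λ_NMS-7704/λ_NMS-3786 = 725/193 = 3.756.
Then L ∝ R²T⁴ gives L_NMS-3786/L_NMS-7704 = (0.170)² × (3.756)⁴ = 0.02890 × 199.1 = 5.755.

5.75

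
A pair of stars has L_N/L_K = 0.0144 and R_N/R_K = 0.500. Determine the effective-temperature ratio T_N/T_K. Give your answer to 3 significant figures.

L ∝ R²T⁴ gives T ∝ (L/R²)^(1/4), so
T_N/T_K = (0.0144 / 0.500²)^(1/4) = (0.05760)^(1/4) = 0.4899.

0.490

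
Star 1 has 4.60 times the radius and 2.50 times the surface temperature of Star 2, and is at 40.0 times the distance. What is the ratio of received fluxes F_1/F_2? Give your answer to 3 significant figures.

L_1/L_2 = (R_1/R_2)²(T_1/T_2)⁴ = (4.60)² × (2.50)⁴ = 826.6.
F_1/F_2 = (L_1/L_2)/(d_1/d_2)² = 826.6 / (40.0)² = 0.5166.

0.517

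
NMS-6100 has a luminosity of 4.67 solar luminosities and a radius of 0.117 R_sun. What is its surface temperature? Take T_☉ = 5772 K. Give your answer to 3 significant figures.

T/T_☉ = (L/L_☉)^(1/4) / (R/R_☉)^(1/2)
T = 5772 × (4.67)^(1/4) / √(0.117) = 5772 × 1.470 / 0.3421 = 2.481×10^4 K.

2.48×10^4 K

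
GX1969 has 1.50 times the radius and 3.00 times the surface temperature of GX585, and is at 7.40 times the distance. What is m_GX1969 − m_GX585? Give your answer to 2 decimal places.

-1.31

L_GX1969/L_GX585 = (1.50)²(3.00)⁴ = 182.2.
F_GX1969/F_GX585 = (L_GX1969/L_GX585)/(d_GX1969/d_GX585)² = 182.2/54.76 = 3.328.
m_GX1969 − m_GX585 = −2.5 log₁₀(3.328) = -1.31.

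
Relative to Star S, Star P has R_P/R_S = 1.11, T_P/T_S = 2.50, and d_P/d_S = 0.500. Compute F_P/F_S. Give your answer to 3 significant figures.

L_P/L_S = (R_P/R_S)²(T_P/T_S)⁴ = (1.11)² × (2.50)⁴ = 48.13.
F_P/F_S = (L_P/L_S)/(d_P/d_S)² = 48.13 / (0.500)² = 192.5.

193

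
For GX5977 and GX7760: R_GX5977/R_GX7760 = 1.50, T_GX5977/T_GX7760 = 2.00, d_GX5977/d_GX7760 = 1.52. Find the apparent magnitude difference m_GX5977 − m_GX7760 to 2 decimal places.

L_GX5977/L_GX7760 = (1.50)²(2.00)⁴ = 36.00.
F_GX5977/F_GX7760 = (L_GX5977/L_GX7760)/(d_GX5977/d_GX7760)² = 36.00/2.310 = 15.58.
m_GX5977 − m_GX7760 = −2.5 log₁₀(15.58) = -2.98.

-2.98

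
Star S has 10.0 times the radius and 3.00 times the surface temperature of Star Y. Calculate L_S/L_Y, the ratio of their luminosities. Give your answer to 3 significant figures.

From the Stefan–Boltzmann law, L ∝ R²T⁴, so
L_S/L_Y = (R_S/R_Y)² (T_S/T_Y)⁴ = (10.0)² × (3.00)⁴ = 100.0 × 81.00 = 8100.

8.10×10^3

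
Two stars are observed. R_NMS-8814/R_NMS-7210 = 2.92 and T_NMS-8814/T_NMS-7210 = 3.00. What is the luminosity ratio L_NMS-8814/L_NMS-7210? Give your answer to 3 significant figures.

691

From the Stefan–Boltzmann law, L ∝ R²T⁴, so
L_NMS-8814/L_NMS-7210 = (R_NMS-8814/R_NMS-7210)² (T_NMS-8814/T_NMS-7210)⁴ = (2.92)² × (3.00)⁴ = 8.526 × 81.00 = 690.6.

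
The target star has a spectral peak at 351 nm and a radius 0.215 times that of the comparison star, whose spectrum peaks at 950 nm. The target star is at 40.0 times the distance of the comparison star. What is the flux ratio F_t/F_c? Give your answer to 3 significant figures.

0.00155

Wien's law: T_t/T_c = λ_c/λ_t = 950/351 = 2.707.
L_t/L_c = (R_t/R_c)²(T_t/T_c)⁴ = (0.215)²(2.707)⁴ = 2.481.
F_t/F_c = (L_t/L_c)/(d_t/d_c)² = 2.481/(40.0)² = 0.001550.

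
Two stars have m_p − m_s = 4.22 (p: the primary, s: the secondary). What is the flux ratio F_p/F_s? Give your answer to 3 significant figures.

0.0205

F_p/F_s = 10^(−(m_p − m_s)/2.5) = 10^(-4.22/2.5) = 10^-1.688 = 0.02051.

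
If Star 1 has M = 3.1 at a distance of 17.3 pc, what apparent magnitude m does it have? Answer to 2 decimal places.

4.29

m = M + 5 log₁₀(d/10 pc) = 3.1 + 5 log₁₀(17.3/10)
  = 3.1 + 5 × 0.238 = 3.1 + 1.19 = 4.29.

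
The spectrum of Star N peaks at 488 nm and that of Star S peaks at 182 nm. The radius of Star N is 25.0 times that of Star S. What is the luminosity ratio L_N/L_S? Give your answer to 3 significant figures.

Wien's law gives T ∝ 1/λ_max, so T_N/T_S = λ_S/λ_N = 182/488 = 0.3730.
Then L ∝ R²T⁴ gives L_N/L_S = (25.0)² × (0.3730)⁴ = 625.0 × 0.01935 = 12.09.

12.1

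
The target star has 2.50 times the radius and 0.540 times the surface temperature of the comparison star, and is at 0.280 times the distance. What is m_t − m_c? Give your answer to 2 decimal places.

L_t/L_c = (2.50)²(0.540)⁴ = 0.5314.
F_t/F_c = (L_t/L_c)/(d_t/d_c)² = 0.5314/0.07840 = 6.779.
m_t − m_c = −2.5 log₁₀(6.779) = -2.08.

-2.08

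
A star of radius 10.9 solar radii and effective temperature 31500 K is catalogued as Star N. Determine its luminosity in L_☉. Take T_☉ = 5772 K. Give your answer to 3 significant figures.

L/L_☉ = (R/R_☉)² (T/T_☉)⁴ = (10.9)² × (31500/5772)⁴
       = 118.8 × (5.457)⁴ = 118.8 × 887.0 = 1.054×10^5.

1.05×10^5 L_☉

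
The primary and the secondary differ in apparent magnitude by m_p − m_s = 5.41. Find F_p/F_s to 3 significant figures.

0.00685

F_p/F_s = 10^(−(m_p − m_s)/2.5) = 10^(-5.41/2.5) = 10^-2.164 = 0.006855.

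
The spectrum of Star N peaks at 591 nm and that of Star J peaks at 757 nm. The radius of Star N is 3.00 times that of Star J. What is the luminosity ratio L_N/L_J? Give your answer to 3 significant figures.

Wien's law gives T ∝ 1/λ_max, so T_N/T_J = λ_J/λ_N = 757/591 = 1.281.
Then L ∝ R²T⁴ gives L_N/L_J = (3.00)² × (1.281)⁴ = 9.000 × 2.692 = 24.23.

24.2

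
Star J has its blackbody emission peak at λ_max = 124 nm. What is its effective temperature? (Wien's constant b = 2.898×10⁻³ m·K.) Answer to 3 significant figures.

2.34×10^4 K

T = b/λ_max = 2.898×10⁻³ / (124×10⁻⁹) = 2.337×10^4 K.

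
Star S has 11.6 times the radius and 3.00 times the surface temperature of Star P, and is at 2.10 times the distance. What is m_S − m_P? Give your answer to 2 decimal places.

L_S/L_P = (11.6)²(3.00)⁴ = 1.090×10^4.
F_S/F_P = (L_S/L_P)/(d_S/d_P)² = 1.090×10^4/4.410 = 2472.
m_S − m_P = −2.5 log₁₀(2472) = -8.48.

-8.48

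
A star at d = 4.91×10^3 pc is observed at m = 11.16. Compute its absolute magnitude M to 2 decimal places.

M = m − 5 log₁₀(d/10 pc) = 11.16 − 5 log₁₀(4.91×10^3/10)
  = 11.16 − 5 × 2.691 = 11.16 − 13.46 = -2.30.

-2.30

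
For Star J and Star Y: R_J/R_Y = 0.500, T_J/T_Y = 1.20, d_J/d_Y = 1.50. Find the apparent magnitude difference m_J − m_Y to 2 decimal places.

L_J/L_Y = (0.500)²(1.20)⁴ = 0.5184.
F_J/F_Y = (L_J/L_Y)/(d_J/d_Y)² = 0.5184/2.250 = 0.2304.
m_J − m_Y = −2.5 log₁₀(0.2304) = 1.59.

1.59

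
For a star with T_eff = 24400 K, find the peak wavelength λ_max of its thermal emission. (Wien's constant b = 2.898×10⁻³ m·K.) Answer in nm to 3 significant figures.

λ_max = b/T = 2.898×10⁻³ / 24400 = 1.19×10^-7 m = 118.8 nm.

119 nm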